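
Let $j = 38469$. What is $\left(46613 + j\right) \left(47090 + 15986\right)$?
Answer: $5366632232$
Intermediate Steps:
$\left(46613 + j\right) \left(47090 + 15986\right) = \left(46613 + 38469\right) \left(47090 + 15986\right) = 85082 \cdot 63076 = 5366632232$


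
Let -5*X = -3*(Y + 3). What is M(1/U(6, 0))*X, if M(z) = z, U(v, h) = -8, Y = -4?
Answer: 3/40 ≈ 0.075000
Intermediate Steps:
X = -⅗ (X = -(-3)*(-4 + 3)/5 = -(-3)*(-1)/5 = -⅕*3 = -⅗ ≈ -0.60000)
M(1/U(6, 0))*X = -⅗/(-8) = -⅛*(-⅗) = 3/40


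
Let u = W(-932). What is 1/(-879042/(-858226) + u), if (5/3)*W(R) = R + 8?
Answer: -2145565/1187303631 ≈ -0.0018071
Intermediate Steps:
W(R) = 24/5 + 3*R/5 (W(R) = 3*(R + 8)/5 = 3*(8 + R)/5 = 24/5 + 3*R/5)
u = -2772/5 (u = 24/5 + (3/5)*(-932) = 24/5 - 2796/5 = -2772/5 ≈ -554.40)
1/(-879042/(-858226) + u) = 1/(-879042/(-858226) - 2772/5) = 1/(-879042*(-1/858226) - 2772/5) = 1/(439521/429113 - 2772/5) = 1/(-1187303631/2145565) = -2145565/1187303631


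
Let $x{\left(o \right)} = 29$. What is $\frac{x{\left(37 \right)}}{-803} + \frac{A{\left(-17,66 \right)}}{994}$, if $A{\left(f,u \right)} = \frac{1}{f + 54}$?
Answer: $- \frac{1065759}{29532734} \approx -0.036087$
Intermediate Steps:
$A{\left(f,u \right)} = \frac{1}{54 + f}$
$\frac{x{\left(37 \right)}}{-803} + \frac{A{\left(-17,66 \right)}}{994} = \frac{29}{-803} + \frac{1}{\left(54 - 17\right) 994} = 29 \left(- \frac{1}{803}\right) + \frac{1}{37} \cdot \frac{1}{994} = - \frac{29}{803} + \frac{1}{37} \cdot \frac{1}{994} = - \frac{29}{803} + \frac{1}{36778} = - \frac{1065759}{29532734}$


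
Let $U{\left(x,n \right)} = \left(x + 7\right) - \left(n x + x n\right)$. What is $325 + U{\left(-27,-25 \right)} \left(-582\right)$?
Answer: $797665$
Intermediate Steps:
$U{\left(x,n \right)} = 7 + x - 2 n x$ ($U{\left(x,n \right)} = \left(7 + x\right) - \left(n x + n x\right) = \left(7 + x\right) - 2 n x = 7 + x - 2 n x$)
$325 + U{\left(-27,-25 \right)} \left(-582\right) = 325 + \left(7 - 27 - \left(-50\right) \left(-27\right)\right) \left(-582\right) = 325 + \left(7 - 27 - 1350\right) \left(-582\right) = 325 - -797340 = 325 + 797340 = 797665$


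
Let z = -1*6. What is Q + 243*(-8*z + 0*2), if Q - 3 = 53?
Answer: 11720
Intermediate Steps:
z = -6
Q = 56 (Q = 3 + 53 = 56)
Q + 243*(-8*z + 0*2) = 56 + 243*(-8*(-6) + 0*2) = 56 + 243*(48 + 0) = 56 + 243*48 = 56 + 11664 = 11720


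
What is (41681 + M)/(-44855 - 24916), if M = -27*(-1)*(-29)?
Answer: -3146/5367 ≈ -0.58617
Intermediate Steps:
M = -783 (M = 27*(-29) = -783)
(41681 + M)/(-44855 - 24916) = (41681 - 783)/(-44855 - 24916) = 40898/(-69771) = 40898*(-1/69771) = -3146/5367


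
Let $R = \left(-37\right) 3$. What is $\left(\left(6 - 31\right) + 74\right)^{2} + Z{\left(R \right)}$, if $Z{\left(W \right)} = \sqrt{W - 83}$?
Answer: $2401 + i \sqrt{194} \approx 2401.0 + 13.928 i$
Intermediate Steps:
$R = -111$
$Z{\left(W \right)} = \sqrt{-83 + W}$
$\left(\left(6 - 31\right) + 74\right)^{2} + Z{\left(R \right)} = \left(\left(6 - 31\right) + 74\right)^{2} + \sqrt{-83 - 111} = \left(\left(6 - 31\right) + 74\right)^{2} + \sqrt{-194} = \left(-25 + 74\right)^{2} + i \sqrt{194} = 49^{2} + i \sqrt{194} = 2401 + i \sqrt{194}$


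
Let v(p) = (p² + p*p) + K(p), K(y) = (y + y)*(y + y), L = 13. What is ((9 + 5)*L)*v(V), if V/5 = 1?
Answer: 27300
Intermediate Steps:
K(y) = 4*y² (K(y) = (2*y)*(2*y) = 4*y²)
V = 5 (V = 5*1 = 5)
v(p) = 6*p² (v(p) = (p² + p*p) + 4*p² = (p² + p²) + 4*p² = 2*p² + 4*p² = 6*p²)
((9 + 5)*L)*v(V) = ((9 + 5)*13)*(6*5²) = (14*13)*(6*25) = 182*150 = 27300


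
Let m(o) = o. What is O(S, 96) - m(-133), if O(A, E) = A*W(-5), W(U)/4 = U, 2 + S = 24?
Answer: -307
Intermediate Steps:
S = 22 (S = -2 + 24 = 22)
W(U) = 4*U
O(A, E) = -20*A (O(A, E) = A*(4*(-5)) = A*(-20) = -20*A)
O(S, 96) - m(-133) = -20*22 - 1*(-133) = -440 + 133 = -307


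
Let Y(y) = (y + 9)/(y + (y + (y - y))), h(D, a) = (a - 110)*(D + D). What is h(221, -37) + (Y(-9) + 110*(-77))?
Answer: -73444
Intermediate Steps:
h(D, a) = 2*D*(-110 + a) (h(D, a) = (-110 + a)*(2*D) = 2*D*(-110 + a))
Y(y) = (9 + y)/(2*y) (Y(y) = (9 + y)/(y + (y + 0)) = (9 + y)/(y + y) = (9 + y)/((2*y)) = (9 + y)*(1/(2*y)) = (9 + y)/(2*y))
h(221, -37) + (Y(-9) + 110*(-77)) = 2*221*(-110 - 37) + ((½)*(9 - 9)/(-9) + 110*(-77)) = 2*221*(-147) + ((½)*(-⅑)*0 - 8470) = -64974 + (0 - 8470) = -64974 - 8470 = -73444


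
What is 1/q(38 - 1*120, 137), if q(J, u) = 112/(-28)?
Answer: -¼ ≈ -0.25000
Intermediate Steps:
q(J, u) = -4 (q(J, u) = 112*(-1/28) = -4)
1/q(38 - 1*120, 137) = 1/(-4) = -¼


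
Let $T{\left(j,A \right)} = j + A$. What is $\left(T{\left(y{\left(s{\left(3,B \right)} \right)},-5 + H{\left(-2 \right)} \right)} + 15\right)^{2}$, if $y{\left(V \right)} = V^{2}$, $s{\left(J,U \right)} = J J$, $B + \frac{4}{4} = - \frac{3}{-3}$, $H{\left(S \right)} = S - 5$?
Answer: $7056$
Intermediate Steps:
$H{\left(S \right)} = -5 + S$
$B = 0$ ($B = -1 - \frac{3}{-3} = -1 - -1 = -1 + 1 = 0$)
$s{\left(J,U \right)} = J^{2}$
$T{\left(j,A \right)} = A + j$
$\left(T{\left(y{\left(s{\left(3,B \right)} \right)},-5 + H{\left(-2 \right)} \right)} + 15\right)^{2} = \left(\left(\left(-5 - 7\right) + \left(3^{2}\right)^{2}\right) + 15\right)^{2} = \left(\left(\left(-5 - 7\right) + 9^{2}\right) + 15\right)^{2} = \left(\left(-12 + 81\right) + 15\right)^{2} = \left(69 + 15\right)^{2} = 84^{2} = 7056$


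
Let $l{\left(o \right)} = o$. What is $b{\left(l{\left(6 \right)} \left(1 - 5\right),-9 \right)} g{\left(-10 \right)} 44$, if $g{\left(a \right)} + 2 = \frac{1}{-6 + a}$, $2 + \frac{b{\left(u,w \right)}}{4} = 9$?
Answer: $-2541$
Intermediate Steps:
$b{\left(u,w \right)} = 28$ ($b{\left(u,w \right)} = -8 + 4 \cdot 9 = -8 + 36 = 28$)
$g{\left(a \right)} = -2 + \frac{1}{-6 + a}$
$b{\left(l{\left(6 \right)} \left(1 - 5\right),-9 \right)} g{\left(-10 \right)} 44 = 28 \frac{13 - -20}{-6 - 10} \cdot 44 = 28 \frac{13 + 20}{-16} \cdot 44 = 28 \left(\left(- \frac{1}{16}\right) 33\right) 44 = 28 \left(- \frac{33}{16}\right) 44 = \left(- \frac{231}{4}\right) 44 = -2541$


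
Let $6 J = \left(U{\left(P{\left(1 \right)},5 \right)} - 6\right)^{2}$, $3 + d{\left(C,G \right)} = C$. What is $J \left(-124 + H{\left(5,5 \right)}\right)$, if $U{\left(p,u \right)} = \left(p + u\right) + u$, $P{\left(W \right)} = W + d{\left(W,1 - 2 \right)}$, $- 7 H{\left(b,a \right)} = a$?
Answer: $- \frac{2619}{14} \approx -187.07$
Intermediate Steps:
$d{\left(C,G \right)} = -3 + C$
$H{\left(b,a \right)} = - \frac{a}{7}$
$P{\left(W \right)} = -3 + 2 W$ ($P{\left(W \right)} = W + \left(-3 + W\right) = -3 + 2 W$)
$U{\left(p,u \right)} = p + 2 u$
$J = \frac{3}{2}$ ($J = \frac{\left(\left(\left(-3 + 2 \cdot 1\right) + 2 \cdot 5\right) - 6\right)^{2}}{6} = \frac{\left(\left(\left(-3 + 2\right) + 10\right) - 6\right)^{2}}{6} = \frac{\left(\left(-1 + 10\right) - 6\right)^{2}}{6} = \frac{\left(9 - 6\right)^{2}}{6} = \frac{3^{2}}{6} = \frac{1}{6} \cdot 9 = \frac{3}{2} \approx 1.5$)
$J \left(-124 + H{\left(5,5 \right)}\right) = \frac{3 \left(-124 - \frac{5}{7}\right)}{2} = \frac{3}{2} \left(- \frac{873}{7}\right) = - \frac{2619}{14}$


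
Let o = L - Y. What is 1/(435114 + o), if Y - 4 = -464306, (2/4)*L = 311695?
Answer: 1/1522806 ≈ 6.5668e-7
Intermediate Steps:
L = 623390 (L = 2*311695 = 623390)
Y = -464302 (Y = 4 - 464306 = -464302)
o = 1087692 (o = 623390 - 1*(-464302) = 623390 + 464302 = 1087692)
1/(435114 + o) = 1/(435114 + 1087692) = 1/1522806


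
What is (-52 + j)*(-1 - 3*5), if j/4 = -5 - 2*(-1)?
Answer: 1024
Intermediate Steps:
j = -12 (j = 4*(-5 - 2*(-1)) = 4*(-5 + 2) = 4*(-3) = -12)
(-52 + j)*(-1 - 3*5) = (-52 - 12)*(-1 - 3*5) = -64*(-1 - 15) = -64*(-16) = 1024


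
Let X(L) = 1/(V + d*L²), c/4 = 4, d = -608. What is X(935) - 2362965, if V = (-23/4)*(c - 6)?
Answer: -2511968173524977/1063057715 ≈ -2.3630e+6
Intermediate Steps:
c = 16 (c = 4*4 = 16)
V = -115/2 (V = (-23/4)*(16 - 6) = -23*¼*10 = -23/4*10 = -115/2 ≈ -57.500)
X(L) = 1/(-115/2 - 608*L²)
X(935) - 2362965 = -2/(115 + 1216*935²) - 2362965 = -2/(115 + 1216*874225) - 2362965 = -2/(115 + 1063057600) - 2362965 = -2/1063057715 - 2362965 = -2511968173524977/1063057715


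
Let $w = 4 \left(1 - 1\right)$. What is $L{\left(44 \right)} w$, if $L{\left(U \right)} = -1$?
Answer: $0$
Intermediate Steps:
$w = 0$ ($w = 4 \cdot 0 = 0$)
$L{\left(44 \right)} w = \left(-1\right) 0 = 0$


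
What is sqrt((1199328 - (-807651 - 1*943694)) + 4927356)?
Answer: sqrt(7878029) ≈ 2806.8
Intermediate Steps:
sqrt((1199328 - (-807651 - 1*943694)) + 4927356) = sqrt((1199328 - (-807651 - 943694)) + 4927356) = sqrt((1199328 - 1*(-1751345)) + 4927356) = sqrt((1199328 + 1751345) + 4927356) = sqrt(2950673 + 4927356) = sqrt(7878029)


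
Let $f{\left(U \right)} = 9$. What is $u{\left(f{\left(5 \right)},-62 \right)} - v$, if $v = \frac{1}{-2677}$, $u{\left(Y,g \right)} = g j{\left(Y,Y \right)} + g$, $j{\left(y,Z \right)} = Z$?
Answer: $- \frac{1659739}{2677} \approx -620.0$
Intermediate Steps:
$u{\left(Y,g \right)} = g + Y g$ ($u{\left(Y,g \right)} = g Y + g = Y g + g = g + Y g$)
$v = - \frac{1}{2677} \approx -0.00037355$
$u{\left(f{\left(5 \right)},-62 \right)} - v = - 62 \left(1 + 9\right) - - \frac{1}{2677} = \left(-62\right) 10 + \frac{1}{2677} = -620 + \frac{1}{2677} = - \frac{1659739}{2677}$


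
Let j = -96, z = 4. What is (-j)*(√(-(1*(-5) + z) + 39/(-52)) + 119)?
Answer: 11472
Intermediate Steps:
(-j)*(√(-(1*(-5) + z) + 39/(-52)) + 119) = (-1*(-96))*(√(-(1*(-5) + 4) + 39/(-52)) + 119) = 96*(√(-(-5 + 4) + 39*(-1/52)) + 119) = 96*(√(-1*(-1) - ¾) + 119) = 96*(√(1 - ¾) + 119) = 96*(√(¼) + 119) = 96*(½ + 119) = 96*(239/2) = 11472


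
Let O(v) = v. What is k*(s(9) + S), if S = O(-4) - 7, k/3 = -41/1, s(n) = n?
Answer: 246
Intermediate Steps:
k = -123 (k = 3*(-41/1) = 3*(-41*1) = 3*(-41) = -123)
S = -11 (S = -4 - 7 = -11)
k*(s(9) + S) = -123*(9 - 11) = -123*(-2) = 246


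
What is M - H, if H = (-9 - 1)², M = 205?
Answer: 105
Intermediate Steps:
H = 100 (H = (-10)² = 100)
M - H = 205 - 1*100 = 205 - 100 = 105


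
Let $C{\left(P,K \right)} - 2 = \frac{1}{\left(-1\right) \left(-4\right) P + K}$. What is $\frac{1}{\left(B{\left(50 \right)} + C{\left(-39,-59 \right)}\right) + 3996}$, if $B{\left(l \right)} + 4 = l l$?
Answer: $\frac{215}{1396209} \approx 0.00015399$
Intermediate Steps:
$B{\left(l \right)} = -4 + l^{2}$ ($B{\left(l \right)} = -4 + l l = -4 + l^{2}$)
$C{\left(P,K \right)} = 2 + \frac{1}{K + 4 P}$ ($C{\left(P,K \right)} = 2 + \frac{1}{\left(-1\right) \left(-4\right) P + K} = 2 + \frac{1}{4 P + K} = 2 + \frac{1}{K + 4 P}$)
$\frac{1}{\left(B{\left(50 \right)} + C{\left(-39,-59 \right)}\right) + 3996} = \frac{1}{\left(\left(-4 + 50^{2}\right) + \frac{1 + 2 \left(-59\right) + 8 \left(-39\right)}{-59 + 4 \left(-39\right)}\right) + 3996} = \frac{1}{\left(\left(-4 + 2500\right) + \frac{1 - 118 - 312}{-59 - 156}\right) + 3996} = \frac{1}{\left(2496 + \frac{1}{-215} \left(-429\right)\right) + 3996} = \frac{1}{\left(2496 - - \frac{429}{215}\right) + 3996} = \frac{1}{\left(2496 + \frac{429}{215}\right) + 3996} = \frac{1}{\frac{537069}{215} + 3996} = \frac{1}{\frac{1396209}{215}} = \frac{215}{1396209}$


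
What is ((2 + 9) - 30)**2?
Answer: 361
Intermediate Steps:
((2 + 9) - 30)**2 = (11 - 30)**2 = (-19)**2 = 361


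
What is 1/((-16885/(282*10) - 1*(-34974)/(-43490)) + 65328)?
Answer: 12264180/801111055507 ≈ 1.5309e-5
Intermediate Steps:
1/((-16885/(282*10) - 1*(-34974)/(-43490)) + 65328) = 1/((-16885/2820 + 34974*(-1/43490)) + 65328) = 1/((-16885*1/2820 - 17487/21745) + 65328) = 1/((-3377/564 - 17487/21745) + 65328) = 1/(-83295533/12264180 + 65328) = 1/(801111055507/12264180) = 12264180/801111055507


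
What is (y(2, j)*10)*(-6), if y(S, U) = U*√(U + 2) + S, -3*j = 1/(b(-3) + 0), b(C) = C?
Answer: -120 - 20*√19/9 ≈ -129.69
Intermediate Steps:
j = ⅑ (j = -1/(3*(-3 + 0)) = -⅓/(-3) = -⅓*(-⅓) = ⅑ ≈ 0.11111)
y(S, U) = S + U*√(2 + U) (y(S, U) = U*√(2 + U) + S = S + U*√(2 + U))
(y(2, j)*10)*(-6) = ((2 + √(2 + ⅑)/9)*10)*(-6) = ((2 + √(19/9)/9)*10)*(-6) = ((2 + (√19/3)/9)*10)*(-6) = ((2 + √19/27)*10)*(-6) = (20 + 10*√19/27)*(-6) = -120 - 20*√19/9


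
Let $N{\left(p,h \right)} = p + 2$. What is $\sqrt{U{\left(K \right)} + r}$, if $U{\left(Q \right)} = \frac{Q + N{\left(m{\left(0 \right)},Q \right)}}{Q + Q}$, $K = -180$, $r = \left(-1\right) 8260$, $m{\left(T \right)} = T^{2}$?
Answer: $\frac{i \sqrt{7433555}}{30} \approx 90.882 i$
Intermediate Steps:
$r = -8260$
$N{\left(p,h \right)} = 2 + p$
$U{\left(Q \right)} = \frac{2 + Q}{2 Q}$ ($U{\left(Q \right)} = \frac{Q + \left(2 + 0^{2}\right)}{Q + Q} = \frac{Q + \left(2 + 0\right)}{2 Q} = \left(Q + 2\right) \frac{1}{2 Q} = \left(2 + Q\right) \frac{1}{2 Q} = \frac{2 + Q}{2 Q}$)
$\sqrt{U{\left(K \right)} + r} = \sqrt{\frac{2 - 180}{2 \left(-180\right)} - 8260} = \sqrt{\frac{1}{2} \left(- \frac{1}{180}\right) \left(-178\right) - 8260} = \sqrt{\frac{89}{180} - 8260} = \sqrt{- \frac{1486711}{180}} = \frac{i \sqrt{7433555}}{30}$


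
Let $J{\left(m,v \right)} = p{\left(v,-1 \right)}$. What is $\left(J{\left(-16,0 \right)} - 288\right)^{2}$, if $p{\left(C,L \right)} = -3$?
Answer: $84681$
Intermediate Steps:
$J{\left(m,v \right)} = -3$
$\left(J{\left(-16,0 \right)} - 288\right)^{2} = \left(-3 - 288\right)^{2} = \left(-291\right)^{2} = 84681$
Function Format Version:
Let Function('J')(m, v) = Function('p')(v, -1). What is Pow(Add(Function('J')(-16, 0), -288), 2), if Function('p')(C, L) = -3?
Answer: 84681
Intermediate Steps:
Function('J')(m, v) = -3
Pow(Add(Function('J')(-16, 0), -288), 2) = Pow(Add(-3, -288), 2) = Pow(-291, 2) = 84681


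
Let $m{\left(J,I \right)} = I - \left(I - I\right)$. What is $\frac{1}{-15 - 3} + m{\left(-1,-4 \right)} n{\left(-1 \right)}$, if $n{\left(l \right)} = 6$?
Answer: $- \frac{433}{18} \approx -24.056$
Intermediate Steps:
$m{\left(J,I \right)} = I$ ($m{\left(J,I \right)} = I - 0 = I + 0 = I$)
$\frac{1}{-15 - 3} + m{\left(-1,-4 \right)} n{\left(-1 \right)} = \frac{1}{-15 - 3} - 24 = \frac{1}{-18} - 24 = - \frac{1}{18} - 24 = - \frac{433}{18}$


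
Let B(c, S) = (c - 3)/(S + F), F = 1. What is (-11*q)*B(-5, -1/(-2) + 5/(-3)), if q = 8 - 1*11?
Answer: 1584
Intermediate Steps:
B(c, S) = (-3 + c)/(1 + S) (B(c, S) = (c - 3)/(S + 1) = (-3 + c)/(1 + S))
q = -3 (q = 8 - 11 = -3)
(-11*q)*B(-5, -1/(-2) + 5/(-3)) = (-11*(-3))*((-3 - 5)/(1 + (-1/(-2) + 5/(-3)))) = 33*(-8/(1 + (-1*(-½) + 5*(-⅓)))) = 33*(-8/(1 + (½ - 5/3))) = 33*(-8/(1 - 7/6)) = 33*(-8/(-⅙)) = 33*(-6*(-8)) = 33*48 = 1584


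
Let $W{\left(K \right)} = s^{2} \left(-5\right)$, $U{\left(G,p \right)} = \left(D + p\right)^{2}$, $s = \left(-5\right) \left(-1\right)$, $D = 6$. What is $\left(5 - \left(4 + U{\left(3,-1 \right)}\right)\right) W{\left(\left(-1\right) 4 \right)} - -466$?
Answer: $3466$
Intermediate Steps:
$s = 5$
$U{\left(G,p \right)} = \left(6 + p\right)^{2}$
$W{\left(K \right)} = -125$ ($W{\left(K \right)} = 5^{2} \left(-5\right) = 25 \left(-5\right) = -125$)
$\left(5 - \left(4 + U{\left(3,-1 \right)}\right)\right) W{\left(\left(-1\right) 4 \right)} - -466 = \left(5 - \left(4 + \left(6 - 1\right)^{2}\right)\right) \left(-125\right) - -466 = \left(5 - 29\right) \left(-125\right) + 466 = \left(-24\right) \left(-125\right) + 466 = 3000 + 466 = 3466$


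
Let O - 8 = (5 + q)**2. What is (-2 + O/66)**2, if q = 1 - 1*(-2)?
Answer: 100/121 ≈ 0.82645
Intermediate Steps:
q = 3 (q = 1 + 2 = 3)
O = 72 (O = 8 + (5 + 3)**2 = 8 + 8**2 = 8 + 64 = 72)
(-2 + O/66)**2 = (-2 + 72/66)**2 = (-2 + 72*(1/66))**2 = (-2 + 12/11)**2 = (-10/11)**2 = 100/121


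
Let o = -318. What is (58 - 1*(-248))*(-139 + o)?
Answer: -139842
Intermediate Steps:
(58 - 1*(-248))*(-139 + o) = (58 - 1*(-248))*(-139 - 318) = (58 + 248)*(-457) = 306*(-457) = -139842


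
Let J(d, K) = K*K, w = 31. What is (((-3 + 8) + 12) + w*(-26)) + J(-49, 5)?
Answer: -764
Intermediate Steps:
J(d, K) = K**2
(((-3 + 8) + 12) + w*(-26)) + J(-49, 5) = (((-3 + 8) + 12) + 31*(-26)) + 5**2 = ((5 + 12) - 806) + 25 = (17 - 806) + 25 = -789 + 25 = -764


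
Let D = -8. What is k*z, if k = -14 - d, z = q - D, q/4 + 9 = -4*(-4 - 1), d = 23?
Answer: -1924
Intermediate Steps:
q = 44 (q = -36 + 4*(-4*(-4 - 1)) = -36 + 4*(-4*(-5)) = -36 + 4*20 = -36 + 80 = 44)
z = 52 (z = 44 - 1*(-8) = 44 + 8 = 52)
k = -37 (k = -14 - 1*23 = -14 - 23 = -37)
k*z = -37*52 = -1924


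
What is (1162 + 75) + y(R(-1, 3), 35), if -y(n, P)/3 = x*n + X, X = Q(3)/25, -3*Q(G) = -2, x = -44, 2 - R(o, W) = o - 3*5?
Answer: 90323/25 ≈ 3612.9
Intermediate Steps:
R(o, W) = 17 - o (R(o, W) = 2 - (o - 3*5) = 2 - (o - 15) = 2 - (-15 + o) = 2 + (15 - o) = 17 - o)
Q(G) = ⅔ (Q(G) = -⅓*(-2) = ⅔)
X = 2/75 (X = (⅔)/25 = (⅔)*(1/25) = 2/75 ≈ 0.026667)
y(n, P) = -2/25 + 132*n (y(n, P) = -3*(-44*n + 2/75) = -3*(2/75 - 44*n) = -2/25 + 132*n)
(1162 + 75) + y(R(-1, 3), 35) = (1162 + 75) + (-2/25 + 132*(17 - 1*(-1))) = 1237 + (-2/25 + 132*(17 + 1)) = 1237 + (-2/25 + 132*18) = 1237 + (-2/25 + 2376) = 1237 + 59398/25 = 90323/25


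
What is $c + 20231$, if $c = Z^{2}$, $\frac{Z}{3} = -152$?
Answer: $228167$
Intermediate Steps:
$Z = -456$ ($Z = 3 \left(-152\right) = -456$)
$c = 207936$ ($c = \left(-456\right)^{2} = 207936$)
$c + 20231 = 207936 + 20231 = 228167$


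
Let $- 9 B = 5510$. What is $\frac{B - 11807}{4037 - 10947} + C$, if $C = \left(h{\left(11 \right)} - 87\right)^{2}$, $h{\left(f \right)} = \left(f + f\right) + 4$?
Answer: $\frac{231520763}{62190} \approx 3722.8$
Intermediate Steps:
$h{\left(f \right)} = 4 + 2 f$ ($h{\left(f \right)} = 2 f + 4 = 4 + 2 f$)
$B = - \frac{5510}{9}$ ($B = \left(- \frac{1}{9}\right) 5510 = - \frac{5510}{9} \approx -612.22$)
$C = 3721$ ($C = \left(\left(4 + 2 \cdot 11\right) - 87\right)^{2} = \left(\left(4 + 22\right) - 87\right)^{2} = \left(26 - 87\right)^{2} = \left(-61\right)^{2} = 3721$)
$\frac{B - 11807}{4037 - 10947} + C = \frac{- \frac{5510}{9} - 11807}{4037 - 10947} + 3721 = - \frac{111773}{9 \left(-6910\right)} + 3721 = \left(- \frac{111773}{9}\right) \left(- \frac{1}{6910}\right) + 3721 = \frac{111773}{62190} + 3721 = \frac{231520763}{62190}$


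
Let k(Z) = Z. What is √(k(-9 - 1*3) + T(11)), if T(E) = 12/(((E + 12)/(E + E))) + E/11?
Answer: √253/23 ≈ 0.69156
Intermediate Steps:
T(E) = E/11 + 24*E/(12 + E) (T(E) = 12/(((12 + E)/((2*E)))) + E*(1/11) = 12/(((12 + E)*(1/(2*E)))) + E/11 = 12/(((12 + E)/(2*E))) + E/11 = 12*(2*E/(12 + E)) + E/11 = 24*E/(12 + E) + E/11 = E/11 + 24*E/(12 + E))
√(k(-9 - 1*3) + T(11)) = √((-9 - 1*3) + (1/11)*11*(276 + 11)/(12 + 11)) = √((-9 - 3) + (1/11)*11*287/23) = √(-12 + (1/11)*11*(1/23)*287) = √(-12 + 287/23) = √(11/23) = √253/23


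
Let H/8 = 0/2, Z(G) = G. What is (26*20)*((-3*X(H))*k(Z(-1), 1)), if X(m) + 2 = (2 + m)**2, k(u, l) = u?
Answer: 3120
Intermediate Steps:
H = 0 (H = 8*(0/2) = 8*(0*(1/2)) = 8*0 = 0)
X(m) = -2 + (2 + m)**2
(26*20)*((-3*X(H))*k(Z(-1), 1)) = (26*20)*(-3*(-2 + (2 + 0)**2)*(-1)) = 520*(-3*(-2 + 2**2)*(-1)) = 520*(-3*(-2 + 4)*(-1)) = 520*(-3*2*(-1)) = 520*(-6*(-1)) = 520*6 = 3120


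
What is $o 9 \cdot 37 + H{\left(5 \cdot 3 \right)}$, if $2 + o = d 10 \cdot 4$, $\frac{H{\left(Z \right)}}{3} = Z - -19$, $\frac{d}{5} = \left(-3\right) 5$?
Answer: $-999564$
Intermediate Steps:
$d = -75$ ($d = 5 \left(\left(-3\right) 5\right) = 5 \left(-15\right) = -75$)
$H{\left(Z \right)} = 57 + 3 Z$ ($H{\left(Z \right)} = 3 \left(Z - -19\right) = 3 \left(Z + 19\right) = 3 \left(19 + Z\right) = 57 + 3 Z$)
$o = -3002$ ($o = -2 + \left(-75\right) 10 \cdot 4 = -2 - 3000 = -3002$)
$o 9 \cdot 37 + H{\left(5 \cdot 3 \right)} = - 3002 \cdot 9 \cdot 37 + \left(57 + 3 \cdot 5 \cdot 3\right) = \left(-3002\right) 333 + \left(57 + 3 \cdot 15\right) = -999666 + \left(57 + 45\right) = -999666 + 102 = -999564$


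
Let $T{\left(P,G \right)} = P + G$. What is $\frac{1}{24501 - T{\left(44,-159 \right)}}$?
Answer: $\frac{1}{24616} \approx 4.0624 \cdot 10^{-5}$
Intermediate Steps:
$T{\left(P,G \right)} = G + P$
$\frac{1}{24501 - T{\left(44,-159 \right)}} = \frac{1}{24501 - \left(-159 + 44\right)} = \frac{1}{24501 - -115} = \frac{1}{24501 + 115} = \frac{1}{24616}$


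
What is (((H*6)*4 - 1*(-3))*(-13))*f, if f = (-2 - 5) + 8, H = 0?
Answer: -39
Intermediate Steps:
f = 1 (f = -7 + 8 = 1)
(((H*6)*4 - 1*(-3))*(-13))*f = (((0*6)*4 - 1*(-3))*(-13))*1 = ((0*4 + 3)*(-13))*1 = ((0 + 3)*(-13))*1 = (3*(-13))*1 = -39*1 = -39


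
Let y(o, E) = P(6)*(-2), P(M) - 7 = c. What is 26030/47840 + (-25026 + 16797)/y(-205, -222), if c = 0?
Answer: 19701989/33488 ≈ 588.33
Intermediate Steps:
P(M) = 7 (P(M) = 7 + 0 = 7)
y(o, E) = -14 (y(o, E) = 7*(-2) = -14)
26030/47840 + (-25026 + 16797)/y(-205, -222) = 26030/47840 + (-25026 + 16797)/(-14) = 26030*(1/47840) - 8229*(-1/14) = 2603/4784 + 8229/14 = 19701989/33488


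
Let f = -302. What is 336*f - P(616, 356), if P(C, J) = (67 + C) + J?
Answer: -102511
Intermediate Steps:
P(C, J) = 67 + C + J
336*f - P(616, 356) = 336*(-302) - (67 + 616 + 356) = -101472 - 1*1039 = -101472 - 1039 = -102511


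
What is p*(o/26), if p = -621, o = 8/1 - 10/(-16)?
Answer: -42849/208 ≈ -206.00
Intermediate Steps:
o = 69/8 (o = 8*1 - 10*(-1/16) = 8 + 5/8 = 69/8 ≈ 8.6250)
p*(o/26) = -42849/(8*26) = -621*69/208 = -42849/208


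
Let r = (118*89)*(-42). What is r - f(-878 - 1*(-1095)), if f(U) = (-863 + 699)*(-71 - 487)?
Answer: -532596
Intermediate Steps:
f(U) = 91512 (f(U) = -164*(-558) = 91512)
r = -441084 (r = 10502*(-42) = -441084)
r - f(-878 - 1*(-1095)) = -441084 - 1*91512 = -441084 - 91512 = -532596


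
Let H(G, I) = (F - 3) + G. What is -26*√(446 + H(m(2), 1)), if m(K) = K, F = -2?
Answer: -26*√443 ≈ -547.24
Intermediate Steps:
H(G, I) = -5 + G (H(G, I) = (-2 - 3) + G = -5 + G)
-26*√(446 + H(m(2), 1)) = -26*√(446 + (-5 + 2)) = -26*√(446 - 3) = -26*√443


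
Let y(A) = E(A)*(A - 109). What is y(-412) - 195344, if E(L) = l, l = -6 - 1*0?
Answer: -192218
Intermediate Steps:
l = -6 (l = -6 + 0 = -6)
E(L) = -6
y(A) = 654 - 6*A (y(A) = -6*(A - 109) = -6*(-109 + A) = 654 - 6*A)
y(-412) - 195344 = (654 - 6*(-412)) - 195344 = (654 + 2472) - 195344 = 3126 - 195344 = -192218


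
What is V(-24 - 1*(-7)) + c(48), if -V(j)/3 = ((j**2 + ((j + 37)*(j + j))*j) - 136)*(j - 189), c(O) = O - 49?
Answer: 7238633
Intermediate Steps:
c(O) = -49 + O
V(j) = -3*(-189 + j)*(-136 + j**2 + 2*j**2*(37 + j)) (V(j) = -3*((j**2 + ((j + 37)*(j + j))*j) - 136)*(j - 189) = -3*((j**2 + ((37 + j)*(2*j))*j) - 136)*(-189 + j) = -3*((j**2 + (2*j*(37 + j))*j) - 136)*(-189 + j) = -3*((j**2 + 2*j**2*(37 + j)) - 136)*(-189 + j) = -3*(-136 + j**2 + 2*j**2*(37 + j))*(-189 + j) = -3*(-189 + j)*(-136 + j**2 + 2*j**2*(37 + j)))
V(-24 - 1*(-7)) + c(48) = (-77112 - 6*(-24 - 1*(-7))**4 + 408*(-24 - 1*(-7)) + 909*(-24 - 1*(-7))**3 + 42525*(-24 - 1*(-7))**2) + (-49 + 48) = (-77112 - 6*(-24 + 7)**4 + 408*(-24 + 7) + 909*(-24 + 7)**3 + 42525*(-24 + 7)**2) - 1 = (-77112 - 6*(-17)**4 + 408*(-17) + 909*(-17)**3 + 42525*(-17)**2) - 1 = (-77112 - 6*83521 - 6936 + 909*(-4913) + 42525*289) - 1 = (-77112 - 501126 - 6936 - 4465917 + 12289725) - 1 = 7238634 - 1 = 7238633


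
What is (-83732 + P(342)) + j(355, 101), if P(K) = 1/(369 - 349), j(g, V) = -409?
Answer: -1682819/20 ≈ -84141.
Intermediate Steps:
P(K) = 1/20
(-83732 + P(342)) + j(355, 101) = (-83732 + 1/20) - 409 = -1674639/20 - 409 = -1682819/20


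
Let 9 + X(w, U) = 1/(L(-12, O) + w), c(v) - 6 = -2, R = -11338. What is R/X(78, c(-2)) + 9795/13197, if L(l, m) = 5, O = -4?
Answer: 2071066118/1640827 ≈ 1262.2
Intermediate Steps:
c(v) = 4 (c(v) = 6 - 2 = 4)
X(w, U) = -9 + 1/(5 + w)
R/X(78, c(-2)) + 9795/13197 = -11338*(5 + 78)/(-44 - 9*78) + 9795/13197 = -11338*83/(-44 - 702) + 9795*(1/13197) = -11338/((1/83)*(-746)) + 3265/4399 = -11338/(-746/83) + 3265/4399 = -11338*(-83/746) + 3265/4399 = 470527/373 + 3265/4399 = 2071066118/1640827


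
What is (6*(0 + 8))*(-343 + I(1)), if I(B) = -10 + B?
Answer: -16896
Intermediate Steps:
(6*(0 + 8))*(-343 + I(1)) = (6*(0 + 8))*(-343 + (-10 + 1)) = (6*8)*(-343 - 9) = 48*(-352) = -16896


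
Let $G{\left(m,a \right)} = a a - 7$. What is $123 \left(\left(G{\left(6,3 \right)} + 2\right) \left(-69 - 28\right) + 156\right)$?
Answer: $-28536$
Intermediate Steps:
$G{\left(m,a \right)} = -7 + a^{2}$ ($G{\left(m,a \right)} = a^{2} - 7 = -7 + a^{2}$)
$123 \left(\left(G{\left(6,3 \right)} + 2\right) \left(-69 - 28\right) + 156\right) = 123 \left(\left(\left(-7 + 3^{2}\right) + 2\right) \left(-69 - 28\right) + 156\right) = 123 \left(\left(\left(-7 + 9\right) + 2\right) \left(-97\right) + 156\right) = 123 \left(\left(2 + 2\right) \left(-97\right) + 156\right) = 123 \left(4 \left(-97\right) + 156\right) = 123 \left(-388 + 156\right) = 123 \left(-232\right) = -28536$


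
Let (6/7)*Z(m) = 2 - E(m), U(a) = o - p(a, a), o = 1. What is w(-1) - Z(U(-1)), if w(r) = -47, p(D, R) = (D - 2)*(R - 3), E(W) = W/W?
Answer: -289/6 ≈ -48.167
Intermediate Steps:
E(W) = 1
p(D, R) = (-3 + R)*(-2 + D) (p(D, R) = (-2 + D)*(-3 + R) = (-3 + R)*(-2 + D))
U(a) = -5 - a² + 5*a (U(a) = 1 - (6 - 3*a - 2*a + a*a) = 1 - (6 - 3*a - 2*a + a²) = 1 - (6 + a² - 5*a) = 1 + (-6 - a² + 5*a) = -5 - a² + 5*a)
Z(m) = 7/6 (Z(m) = 7*(2 - 1*1)/6 = 7*(2 - 1)/6 = (7/6)*1 = 7/6)
w(-1) - Z(U(-1)) = -47 - 1*7/6 = -47 - 7/6 = -289/6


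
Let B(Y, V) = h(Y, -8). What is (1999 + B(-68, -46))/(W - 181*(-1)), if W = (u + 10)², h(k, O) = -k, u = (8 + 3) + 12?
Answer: 2067/1270 ≈ 1.6276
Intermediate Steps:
u = 23 (u = 11 + 12 = 23)
B(Y, V) = -Y
W = 1089 (W = (23 + 10)² = 33² = 1089)
(1999 + B(-68, -46))/(W - 181*(-1)) = (1999 - 1*(-68))/(1089 - 181*(-1)) = (1999 + 68)/(1089 + 181) = 2067/1270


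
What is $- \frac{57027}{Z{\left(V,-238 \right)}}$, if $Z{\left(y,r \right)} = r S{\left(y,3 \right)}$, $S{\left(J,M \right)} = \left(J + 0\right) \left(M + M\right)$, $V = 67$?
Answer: $\frac{19009}{31892} \approx 0.59604$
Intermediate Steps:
$S{\left(J,M \right)} = 2 J M$ ($S{\left(J,M \right)} = J 2 M = 2 J M$)
$Z{\left(y,r \right)} = 6 r y$ ($Z{\left(y,r \right)} = r 2 y 3 = r 6 y = 6 r y$)
$- \frac{57027}{Z{\left(V,-238 \right)}} = - \frac{57027}{6 \left(-238\right) 67} = - \frac{57027}{-95676} = \left(-57027\right) \left(- \frac{1}{95676}\right) = \frac{19009}{31892}$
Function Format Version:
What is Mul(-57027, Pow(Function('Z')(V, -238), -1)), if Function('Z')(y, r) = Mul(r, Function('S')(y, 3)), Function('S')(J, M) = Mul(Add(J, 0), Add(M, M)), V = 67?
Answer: Rational(19009, 31892) ≈ 0.59604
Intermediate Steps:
Function('S')(J, M) = Mul(2, J, M) (Function('S')(J, M) = Mul(J, Mul(2, M)) = Mul(2, J, M))
Function('Z')(y, r) = Mul(6, r, y) (Function('Z')(y, r) = Mul(r, Mul(2, y, 3)) = Mul(r, Mul(6, y)) = Mul(6, r, y))
Mul(-57027, Pow(Function('Z')(V, -238), -1)) = Mul(-57027, Pow(Mul(6, -238, 67), -1)) = Mul(-57027, Pow(-95676, -1)) = Mul(-57027, Rational(-1, 95676)) = Rational(19009, 31892)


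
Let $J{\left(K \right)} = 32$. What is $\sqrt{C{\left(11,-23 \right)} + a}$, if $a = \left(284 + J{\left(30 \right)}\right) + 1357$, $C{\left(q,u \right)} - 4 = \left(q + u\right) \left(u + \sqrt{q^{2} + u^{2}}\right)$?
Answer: $\sqrt{1953 - 60 \sqrt{26}} \approx 40.584$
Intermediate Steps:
$C{\left(q,u \right)} = 4 + \left(q + u\right) \left(u + \sqrt{q^{2} + u^{2}}\right)$
$a = 1673$ ($a = \left(284 + 32\right) + 1357 = 316 + 1357 = 1673$)
$\sqrt{C{\left(11,-23 \right)} + a} = \sqrt{\left(4 + \left(-23\right)^{2} + 11 \left(-23\right) + 11 \sqrt{11^{2} + \left(-23\right)^{2}} - 23 \sqrt{11^{2} + \left(-23\right)^{2}}\right) + 1673} = \sqrt{\left(4 + 529 - 253 + 11 \sqrt{121 + 529} - 23 \sqrt{121 + 529}\right) + 1673} = \sqrt{\left(4 + 529 - 253 + 11 \sqrt{650} - 23 \sqrt{650}\right) + 1673} = \sqrt{\left(4 + 529 - 253 + 11 \cdot 5 \sqrt{26} - 23 \cdot 5 \sqrt{26}\right) + 1673} = \sqrt{\left(4 + 529 - 253 + 55 \sqrt{26} - 115 \sqrt{26}\right) + 1673} = \sqrt{\left(280 - 60 \sqrt{26}\right) + 1673} = \sqrt{1953 - 60 \sqrt{26}}$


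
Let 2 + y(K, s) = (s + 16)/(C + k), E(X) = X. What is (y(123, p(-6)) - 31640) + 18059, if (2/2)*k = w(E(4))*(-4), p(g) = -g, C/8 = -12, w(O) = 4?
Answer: -760659/56 ≈ -13583.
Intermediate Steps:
C = -96 (C = 8*(-12) = -96)
k = -16 (k = 4*(-4) = -16)
y(K, s) = -15/7 - s/112 (y(K, s) = -2 + (s + 16)/(-96 - 16) = -2 + (16 + s)/(-112) = -2 + (16 + s)*(-1/112) = -2 + (-⅐ - s/112) = -15/7 - s/112)
(y(123, p(-6)) - 31640) + 18059 = ((-15/7 - (-1)*(-6)/112) - 31640) + 18059 = ((-15/7 - 1/112*6) - 31640) + 18059 = ((-15/7 - 3/56) - 31640) + 18059 = (-123/56 - 31640) + 18059 = -1771963/56 + 18059 = -760659/56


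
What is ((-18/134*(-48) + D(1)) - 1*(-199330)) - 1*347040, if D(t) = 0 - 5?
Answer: -9896473/67 ≈ -1.4771e+5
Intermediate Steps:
D(t) = -5
((-18/134*(-48) + D(1)) - 1*(-199330)) - 1*347040 = ((-18/134*(-48) - 5) - 1*(-199330)) - 1*347040 = ((-18*1/134*(-48) - 5) + 199330) - 347040 = ((-9/67*(-48) - 5) + 199330) - 347040 = ((432/67 - 5) + 199330) - 347040 = (97/67 + 199330) - 347040 = 13355207/67 - 347040 = -9896473/67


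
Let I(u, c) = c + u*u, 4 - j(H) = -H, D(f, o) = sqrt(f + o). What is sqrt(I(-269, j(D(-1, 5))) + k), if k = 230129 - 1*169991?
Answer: sqrt(132505) ≈ 364.01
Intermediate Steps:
j(H) = 4 + H (j(H) = 4 - (-1)*H = 4 + H)
I(u, c) = c + u**2
k = 60138 (k = 230129 - 169991 = 60138)
sqrt(I(-269, j(D(-1, 5))) + k) = sqrt(((4 + sqrt(-1 + 5)) + (-269)**2) + 60138) = sqrt(((4 + sqrt(4)) + 72361) + 60138) = sqrt(((4 + 2) + 72361) + 60138) = sqrt((6 + 72361) + 60138) = sqrt(72367 + 60138) = sqrt(132505)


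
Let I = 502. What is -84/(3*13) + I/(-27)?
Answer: -7282/351 ≈ -20.746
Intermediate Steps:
-84/(3*13) + I/(-27) = -84/(3*13) + 502/(-27) = -84/39 + 502*(-1/27) = -84*1/39 - 502/27 = -28/13 - 502/27 = -7282/351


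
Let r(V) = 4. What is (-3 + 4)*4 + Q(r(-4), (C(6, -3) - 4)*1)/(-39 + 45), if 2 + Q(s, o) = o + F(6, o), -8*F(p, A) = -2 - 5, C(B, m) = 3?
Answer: 175/48 ≈ 3.6458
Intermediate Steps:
F(p, A) = 7/8 (F(p, A) = -(-2 - 5)/8 = -1/8*(-7) = 7/8)
Q(s, o) = -9/8 + o (Q(s, o) = -2 + (o + 7/8) = -2 + (7/8 + o) = -9/8 + o)
(-3 + 4)*4 + Q(r(-4), (C(6, -3) - 4)*1)/(-39 + 45) = (-3 + 4)*4 + (-9/8 + (3 - 4)*1)/(-39 + 45) = 1*4 + (-9/8 - 1*1)/6 = 4 + (-9/8 - 1)*(1/6) = 4 - 17/8*1/6 = 4 - 17/48 = 175/48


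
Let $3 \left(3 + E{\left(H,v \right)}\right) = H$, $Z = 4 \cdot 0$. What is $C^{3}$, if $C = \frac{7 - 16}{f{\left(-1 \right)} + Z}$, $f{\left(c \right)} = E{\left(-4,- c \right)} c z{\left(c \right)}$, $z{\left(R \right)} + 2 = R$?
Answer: $\frac{729}{2197} \approx 0.33182$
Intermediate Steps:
$z{\left(R \right)} = -2 + R$
$Z = 0$
$E{\left(H,v \right)} = -3 + \frac{H}{3}$
$f{\left(c \right)} = - \frac{13 c \left(-2 + c\right)}{3}$ ($f{\left(c \right)} = \left(-3 + \frac{1}{3} \left(-4\right)\right) c \left(-2 + c\right) = \left(-3 - \frac{4}{3}\right) c \left(-2 + c\right) = - \frac{13 c}{3} \left(-2 + c\right) = - \frac{13 c \left(-2 + c\right)}{3}$)
$C = \frac{9}{13}$ ($C = \frac{7 - 16}{\frac{13}{3} \left(-1\right) \left(2 - -1\right) + 0} = - \frac{9}{\frac{13}{3} \left(-1\right) \left(2 + 1\right) + 0} = - \frac{9}{\frac{13}{3} \left(-1\right) 3 + 0} = - \frac{9}{-13 + 0} = - \frac{9}{-13} = \left(-9\right) \left(- \frac{1}{13}\right) = \frac{9}{13} \approx 0.69231$)
$C^{3} = \left(\frac{9}{13}\right)^{3} = \frac{729}{2197}$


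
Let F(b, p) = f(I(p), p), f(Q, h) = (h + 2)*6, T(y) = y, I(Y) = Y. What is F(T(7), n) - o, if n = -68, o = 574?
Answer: -970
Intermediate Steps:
f(Q, h) = 12 + 6*h (f(Q, h) = (2 + h)*6 = 12 + 6*h)
F(b, p) = 12 + 6*p
F(T(7), n) - o = (12 + 6*(-68)) - 1*574 = (12 - 408) - 574 = -396 - 574 = -970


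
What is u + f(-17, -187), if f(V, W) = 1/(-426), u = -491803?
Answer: -209508079/426 ≈ -4.9180e+5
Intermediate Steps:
f(V, W) = -1/426
u + f(-17, -187) = -491803 - 1/426 = -209508079/426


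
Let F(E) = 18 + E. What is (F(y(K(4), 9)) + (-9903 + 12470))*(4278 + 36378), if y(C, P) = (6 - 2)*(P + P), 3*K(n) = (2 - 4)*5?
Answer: 108022992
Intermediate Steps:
K(n) = -10/3 (K(n) = ((2 - 4)*5)/3 = (-2*5)/3 = (1/3)*(-10) = -10/3)
y(C, P) = 8*P (y(C, P) = 4*(2*P) = 8*P)
(F(y(K(4), 9)) + (-9903 + 12470))*(4278 + 36378) = ((18 + 8*9) + (-9903 + 12470))*(4278 + 36378) = ((18 + 72) + 2567)*40656 = (90 + 2567)*40656 = 2657*40656 = 108022992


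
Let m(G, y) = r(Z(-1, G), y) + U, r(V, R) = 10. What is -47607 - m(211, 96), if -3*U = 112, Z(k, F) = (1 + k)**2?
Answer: -142739/3 ≈ -47580.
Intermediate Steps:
U = -112/3 (U = -1/3*112 = -112/3 ≈ -37.333)
m(G, y) = -82/3 (m(G, y) = 10 - 112/3 = -82/3)
-47607 - m(211, 96) = -47607 - 1*(-82/3) = -47607 + 82/3 = -142739/3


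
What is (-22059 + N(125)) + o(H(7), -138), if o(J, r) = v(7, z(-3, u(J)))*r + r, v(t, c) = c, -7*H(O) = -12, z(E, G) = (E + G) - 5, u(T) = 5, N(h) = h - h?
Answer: -21783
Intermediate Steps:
N(h) = 0
z(E, G) = -5 + E + G
H(O) = 12/7 (H(O) = -1/7*(-12) = 12/7)
o(J, r) = -2*r (o(J, r) = (-5 - 3 + 5)*r + r = -3*r + r = -2*r)
(-22059 + N(125)) + o(H(7), -138) = (-22059 + 0) - 2*(-138) = -22059 + 276 = -21783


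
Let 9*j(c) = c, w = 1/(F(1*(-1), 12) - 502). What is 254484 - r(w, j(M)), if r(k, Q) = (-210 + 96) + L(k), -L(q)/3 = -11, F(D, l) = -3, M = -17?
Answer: 254565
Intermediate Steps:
w = -1/505 (w = 1/(-3 - 502) = 1/(-505) = -1/505 ≈ -0.0019802)
j(c) = c/9
L(q) = 33 (L(q) = -3*(-11) = 33)
r(k, Q) = -81 (r(k, Q) = (-210 + 96) + 33 = -114 + 33 = -81)
254484 - r(w, j(M)) = 254484 - 1*(-81) = 254484 + 81 = 254565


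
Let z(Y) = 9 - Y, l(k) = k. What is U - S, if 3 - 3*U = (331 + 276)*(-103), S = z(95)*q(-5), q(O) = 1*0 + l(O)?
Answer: 61234/3 ≈ 20411.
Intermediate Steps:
q(O) = O (q(O) = 1*0 + O = 0 + O = O)
S = 430 (S = (9 - 1*95)*(-5) = (9 - 95)*(-5) = -86*(-5) = 430)
U = 62524/3 (U = 1 - (331 + 276)*(-103)/3 = 1 - 607*(-103)/3 = 1 - ⅓*(-62521) = 1 + 62521/3 = 62524/3 ≈ 20841.)
U - S = 62524/3 - 1*430 = 62524/3 - 430 = 61234/3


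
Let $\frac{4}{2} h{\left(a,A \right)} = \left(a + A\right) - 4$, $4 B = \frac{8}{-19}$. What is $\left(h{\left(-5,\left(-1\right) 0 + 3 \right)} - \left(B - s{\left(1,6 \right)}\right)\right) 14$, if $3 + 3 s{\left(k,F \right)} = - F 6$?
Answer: $- \frac{4228}{19} \approx -222.53$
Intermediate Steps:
$s{\left(k,F \right)} = -1 - 2 F$ ($s{\left(k,F \right)} = -1 + \frac{- F 6}{3} = -1 + \frac{\left(-6\right) F}{3} = -1 - 2 F$)
$B = - \frac{2}{19}$ ($B = \frac{8 \frac{1}{-19}}{4} = \frac{8 \left(- \frac{1}{19}\right)}{4} = \frac{1}{4} \left(- \frac{8}{19}\right) = - \frac{2}{19} \approx -0.10526$)
$h{\left(a,A \right)} = -2 + \frac{A}{2} + \frac{a}{2}$ ($h{\left(a,A \right)} = \frac{\left(a + A\right) - 4}{2} = \frac{\left(A + a\right) - 4}{2} = \frac{-4 + A + a}{2} = -2 + \frac{A}{2} + \frac{a}{2}$)
$\left(h{\left(-5,\left(-1\right) 0 + 3 \right)} - \left(B - s{\left(1,6 \right)}\right)\right) 14 = \left(\left(-2 + \frac{\left(-1\right) 0 + 3}{2} + \frac{1}{2} \left(-5\right)\right) - \frac{245}{19}\right) 14 = \left(\left(-2 + \frac{0 + 3}{2} - \frac{5}{2}\right) + \left(\left(-1 - 12\right) + \frac{2}{19}\right)\right) 14 = \left(\left(-2 + \frac{1}{2} \cdot 3 - \frac{5}{2}\right) + \left(-13 + \frac{2}{19}\right)\right) 14 = \left(\left(-2 + \frac{3}{2} - \frac{5}{2}\right) - \frac{245}{19}\right) 14 = \left(-3 - \frac{245}{19}\right) 14 = \left(- \frac{302}{19}\right) 14 = - \frac{4228}{19}$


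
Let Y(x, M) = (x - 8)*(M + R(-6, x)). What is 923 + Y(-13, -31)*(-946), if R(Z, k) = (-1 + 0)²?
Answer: -595057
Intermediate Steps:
R(Z, k) = 1 (R(Z, k) = (-1)² = 1)
Y(x, M) = (1 + M)*(-8 + x) (Y(x, M) = (x - 8)*(M + 1) = (-8 + x)*(1 + M) = (1 + M)*(-8 + x))
923 + Y(-13, -31)*(-946) = 923 + (-8 - 13 - 8*(-31) - 31*(-13))*(-946) = 923 + (-8 - 13 + 248 + 403)*(-946) = 923 + 630*(-946) = 923 - 595980 = -595057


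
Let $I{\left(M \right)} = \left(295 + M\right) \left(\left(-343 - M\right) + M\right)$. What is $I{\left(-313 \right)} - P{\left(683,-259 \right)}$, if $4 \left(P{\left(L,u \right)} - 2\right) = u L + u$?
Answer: $50461$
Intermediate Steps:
$P{\left(L,u \right)} = 2 + \frac{u}{4} + \frac{L u}{4}$ ($P{\left(L,u \right)} = 2 + \frac{u L + u}{4} = 2 + \frac{L u + u}{4} = 2 + \frac{u + L u}{4} = 2 + \left(\frac{u}{4} + \frac{L u}{4}\right) = 2 + \frac{u}{4} + \frac{L u}{4}$)
$I{\left(M \right)} = -101185 - 343 M$ ($I{\left(M \right)} = \left(295 + M\right) \left(-343\right) = -101185 - 343 M$)
$I{\left(-313 \right)} - P{\left(683,-259 \right)} = \left(-101185 - -107359\right) - \left(2 + \frac{1}{4} \left(-259\right) + \frac{1}{4} \cdot 683 \left(-259\right)\right) = \left(-101185 + 107359\right) - \left(2 - \frac{259}{4} - \frac{176897}{4}\right) = 6174 - -44287 = 6174 + 44287 = 50461$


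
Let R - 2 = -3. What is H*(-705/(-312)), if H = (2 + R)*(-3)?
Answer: -705/104 ≈ -6.7788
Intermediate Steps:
R = -1 (R = 2 - 3 = -1)
H = -3 (H = (2 - 1)*(-3) = 1*(-3) = -3)
H*(-705/(-312)) = -(-2115)/(-312) = -(-2115)*(-1)/312 = -3*235/104 = -705/104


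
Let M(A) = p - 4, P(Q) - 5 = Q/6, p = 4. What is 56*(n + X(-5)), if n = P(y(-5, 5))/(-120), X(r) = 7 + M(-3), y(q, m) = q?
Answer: 7021/18 ≈ 390.06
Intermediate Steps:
P(Q) = 5 + Q/6
M(A) = 0 (M(A) = 4 - 4 = 0)
X(r) = 7 (X(r) = 7 + 0 = 7)
n = -5/144 (n = (5 + (1/6)*(-5))/(-120) = (5 - 5/6)*(-1/120) = (25/6)*(-1/120) = -5/144 ≈ -0.034722)
56*(n + X(-5)) = 56*(-5/144 + 7) = 56*(1003/144) = 7021/18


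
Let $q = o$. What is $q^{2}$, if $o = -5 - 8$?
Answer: $169$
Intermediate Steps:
$o = -13$
$q = -13$
$q^{2} = \left(-13\right)^{2} = 169$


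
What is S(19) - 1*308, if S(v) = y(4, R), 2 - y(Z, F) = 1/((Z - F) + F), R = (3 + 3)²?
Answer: -1225/4 ≈ -306.25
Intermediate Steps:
R = 36 (R = 6² = 36)
y(Z, F) = 2 - 1/Z (y(Z, F) = 2 - 1/((Z - F) + F) = 2 - 1/Z)
S(v) = 7/4 (S(v) = 2 - 1/4 = 2 - 1*¼ = 2 - ¼ = 7/4)
S(19) - 1*308 = 7/4 - 1*308 = 7/4 - 308 = -1225/4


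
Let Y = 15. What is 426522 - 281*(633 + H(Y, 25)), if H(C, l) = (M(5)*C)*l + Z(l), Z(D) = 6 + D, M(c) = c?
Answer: -286937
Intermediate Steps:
H(C, l) = 6 + l + 5*C*l (H(C, l) = (5*C)*l + (6 + l) = 5*C*l + (6 + l) = 6 + l + 5*C*l)
426522 - 281*(633 + H(Y, 25)) = 426522 - 281*(633 + (6 + 25 + 5*15*25)) = 426522 - 281*(633 + (6 + 25 + 1875)) = 426522 - 281*(633 + 1906) = 426522 - 281*2539 = 426522 - 713459 = -286937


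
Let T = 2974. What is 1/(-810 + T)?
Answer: 1/2164 ≈ 0.00046211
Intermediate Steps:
1/(-810 + T) = 1/(-810 + 2974) = 1/2164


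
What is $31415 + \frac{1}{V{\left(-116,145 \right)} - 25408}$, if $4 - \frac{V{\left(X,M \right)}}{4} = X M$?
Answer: $\frac{1315911521}{41888} \approx 31415.0$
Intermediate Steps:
$V{\left(X,M \right)} = 16 - 4 M X$ ($V{\left(X,M \right)} = 16 - 4 X M = 16 - 4 M X$)
$31415 + \frac{1}{V{\left(-116,145 \right)} - 25408} = 31415 + \frac{1}{\left(16 - 580 \left(-116\right)\right) - 25408} = 31415 + \frac{1}{\left(16 + 67280\right) - 25408} = 31415 + \frac{1}{67296 - 25408} = 31415 + \frac{1}{41888} = \frac{1315911521}{41888}$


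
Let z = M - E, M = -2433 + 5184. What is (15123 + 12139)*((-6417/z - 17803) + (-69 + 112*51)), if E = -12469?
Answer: -2522847521327/7610 ≈ -3.3152e+8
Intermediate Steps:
M = 2751
z = 15220 (z = 2751 - 1*(-12469) = 2751 + 12469 = 15220)
(15123 + 12139)*((-6417/z - 17803) + (-69 + 112*51)) = (15123 + 12139)*((-6417/15220 - 17803) + (-69 + 112*51)) = 27262*((-6417*1/15220 - 17803) + (-69 + 5712)) = 27262*((-6417/15220 - 17803) + 5643) = 27262*(-270968077/15220 + 5643) = 27262*(-185081617/15220) = -2522847521327/7610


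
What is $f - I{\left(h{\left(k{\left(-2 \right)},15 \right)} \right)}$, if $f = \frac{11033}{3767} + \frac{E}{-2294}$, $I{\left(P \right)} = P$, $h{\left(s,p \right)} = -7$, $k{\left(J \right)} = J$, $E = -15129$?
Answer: $\frac{142791131}{8641498} \approx 16.524$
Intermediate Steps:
$f = \frac{82300645}{8641498}$ ($f = \frac{11033}{3767} - \frac{15129}{-2294} = 11033 \cdot \frac{1}{3767} - - \frac{15129}{2294} = \frac{11033}{3767} + \frac{15129}{2294} = \frac{82300645}{8641498} \approx 9.5239$)
$f - I{\left(h{\left(k{\left(-2 \right)},15 \right)} \right)} = \frac{82300645}{8641498} - -7 = \frac{82300645}{8641498} + 7 = \frac{142791131}{8641498}$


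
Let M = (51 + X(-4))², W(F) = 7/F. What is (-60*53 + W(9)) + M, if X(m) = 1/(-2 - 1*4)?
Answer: -21427/36 ≈ -595.19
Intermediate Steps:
X(m) = -⅙ (X(m) = 1/(-2 - 4) = 1/(-6) = -⅙)
M = 93025/36 (M = (51 - ⅙)² = (305/6)² = 93025/36 ≈ 2584.0)
(-60*53 + W(9)) + M = (-60*53 + 7/9) + 93025/36 = (-3180 + 7*(⅑)) + 93025/36 = (-3180 + 7/9) + 93025/36 = -28613/9 + 93025/36 = -21427/36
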